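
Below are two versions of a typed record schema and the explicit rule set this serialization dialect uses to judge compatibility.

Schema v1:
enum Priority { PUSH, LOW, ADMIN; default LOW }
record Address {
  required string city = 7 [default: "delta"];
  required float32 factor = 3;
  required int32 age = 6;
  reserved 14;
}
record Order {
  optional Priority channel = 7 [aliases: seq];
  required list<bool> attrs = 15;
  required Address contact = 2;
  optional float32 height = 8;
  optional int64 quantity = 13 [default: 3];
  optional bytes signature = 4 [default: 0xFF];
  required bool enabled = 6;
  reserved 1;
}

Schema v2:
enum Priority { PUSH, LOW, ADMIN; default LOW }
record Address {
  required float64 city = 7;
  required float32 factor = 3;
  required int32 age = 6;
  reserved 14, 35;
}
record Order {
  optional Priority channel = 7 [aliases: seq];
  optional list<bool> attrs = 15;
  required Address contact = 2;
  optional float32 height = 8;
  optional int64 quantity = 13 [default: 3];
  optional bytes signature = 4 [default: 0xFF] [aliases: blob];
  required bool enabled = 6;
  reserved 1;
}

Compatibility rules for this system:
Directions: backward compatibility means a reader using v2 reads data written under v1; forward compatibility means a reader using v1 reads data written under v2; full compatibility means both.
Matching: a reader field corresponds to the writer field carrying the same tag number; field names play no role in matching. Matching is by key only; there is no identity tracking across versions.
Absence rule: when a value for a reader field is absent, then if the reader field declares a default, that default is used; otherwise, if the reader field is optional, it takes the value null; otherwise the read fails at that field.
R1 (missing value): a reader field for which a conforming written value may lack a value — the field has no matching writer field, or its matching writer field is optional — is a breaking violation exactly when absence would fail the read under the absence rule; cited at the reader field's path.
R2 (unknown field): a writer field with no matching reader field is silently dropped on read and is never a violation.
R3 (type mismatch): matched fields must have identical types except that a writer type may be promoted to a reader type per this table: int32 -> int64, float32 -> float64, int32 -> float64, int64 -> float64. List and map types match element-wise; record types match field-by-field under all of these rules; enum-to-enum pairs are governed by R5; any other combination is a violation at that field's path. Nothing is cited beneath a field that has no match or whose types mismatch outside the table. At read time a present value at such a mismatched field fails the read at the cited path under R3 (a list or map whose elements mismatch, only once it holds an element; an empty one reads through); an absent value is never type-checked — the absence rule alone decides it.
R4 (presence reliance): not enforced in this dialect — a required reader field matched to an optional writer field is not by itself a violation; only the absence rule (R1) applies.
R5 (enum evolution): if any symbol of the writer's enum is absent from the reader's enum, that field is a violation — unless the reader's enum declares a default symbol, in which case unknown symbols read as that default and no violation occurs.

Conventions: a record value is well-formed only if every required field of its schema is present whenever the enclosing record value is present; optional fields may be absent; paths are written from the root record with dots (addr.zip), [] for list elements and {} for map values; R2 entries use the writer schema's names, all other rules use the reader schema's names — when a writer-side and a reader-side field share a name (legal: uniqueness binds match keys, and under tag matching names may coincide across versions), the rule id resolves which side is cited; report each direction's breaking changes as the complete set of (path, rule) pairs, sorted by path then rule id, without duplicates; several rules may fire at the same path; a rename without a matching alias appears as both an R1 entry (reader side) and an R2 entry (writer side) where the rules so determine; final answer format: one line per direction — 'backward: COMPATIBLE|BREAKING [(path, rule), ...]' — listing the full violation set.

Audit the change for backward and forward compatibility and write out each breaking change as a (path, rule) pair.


backward: BREAKING [(contact.city, R3)]; forward: BREAKING [(attrs, R1), (contact.city, R3)]

each type pair in Order: writer, then reader
backward for Order (reader v2, writer v1):
  channel: Priority -> Priority, writer optional; from channel
  attrs: list<bool> -> list<bool>, writer required; from attrs
  contact: Address -> Address, writer required; from contact
  height: float32 -> float32, writer optional; from height
  quantity: int64 -> int64, writer optional; from quantity
  signature: bytes -> bytes, writer optional; from signature
  enabled: bool -> bool, writer required; from enabled
  contact.city: string -> float64, writer required; from contact.city
  contact.factor: float32 -> float32, writer required; from contact.factor
  contact.age: int32 -> int32, writer required; from contact.age
  rule R3 violated at contact.city
  backward on Order therefore BREAKING (1)
forward for Order (reader v1, writer v2):
  channel: Priority -> Priority, writer optional; from channel
  attrs: list<bool> -> list<bool>, writer optional; from attrs
  contact: Address -> Address, writer required; from contact
  height: float32 -> float32, writer optional; from height
  quantity: int64 -> int64, writer optional; from quantity
  signature: bytes -> bytes, writer optional; from signature
  enabled: bool -> bool, writer required; from enabled
  contact.city: float64 -> string, writer required; from contact.city
  contact.factor: float32 -> float32, writer required; from contact.factor
  contact.age: int32 -> int32, writer required; from contact.age
  rule R1 violated at attrs
  rule R3 violated at contact.city
  forward on Order therefore BREAKING (2)


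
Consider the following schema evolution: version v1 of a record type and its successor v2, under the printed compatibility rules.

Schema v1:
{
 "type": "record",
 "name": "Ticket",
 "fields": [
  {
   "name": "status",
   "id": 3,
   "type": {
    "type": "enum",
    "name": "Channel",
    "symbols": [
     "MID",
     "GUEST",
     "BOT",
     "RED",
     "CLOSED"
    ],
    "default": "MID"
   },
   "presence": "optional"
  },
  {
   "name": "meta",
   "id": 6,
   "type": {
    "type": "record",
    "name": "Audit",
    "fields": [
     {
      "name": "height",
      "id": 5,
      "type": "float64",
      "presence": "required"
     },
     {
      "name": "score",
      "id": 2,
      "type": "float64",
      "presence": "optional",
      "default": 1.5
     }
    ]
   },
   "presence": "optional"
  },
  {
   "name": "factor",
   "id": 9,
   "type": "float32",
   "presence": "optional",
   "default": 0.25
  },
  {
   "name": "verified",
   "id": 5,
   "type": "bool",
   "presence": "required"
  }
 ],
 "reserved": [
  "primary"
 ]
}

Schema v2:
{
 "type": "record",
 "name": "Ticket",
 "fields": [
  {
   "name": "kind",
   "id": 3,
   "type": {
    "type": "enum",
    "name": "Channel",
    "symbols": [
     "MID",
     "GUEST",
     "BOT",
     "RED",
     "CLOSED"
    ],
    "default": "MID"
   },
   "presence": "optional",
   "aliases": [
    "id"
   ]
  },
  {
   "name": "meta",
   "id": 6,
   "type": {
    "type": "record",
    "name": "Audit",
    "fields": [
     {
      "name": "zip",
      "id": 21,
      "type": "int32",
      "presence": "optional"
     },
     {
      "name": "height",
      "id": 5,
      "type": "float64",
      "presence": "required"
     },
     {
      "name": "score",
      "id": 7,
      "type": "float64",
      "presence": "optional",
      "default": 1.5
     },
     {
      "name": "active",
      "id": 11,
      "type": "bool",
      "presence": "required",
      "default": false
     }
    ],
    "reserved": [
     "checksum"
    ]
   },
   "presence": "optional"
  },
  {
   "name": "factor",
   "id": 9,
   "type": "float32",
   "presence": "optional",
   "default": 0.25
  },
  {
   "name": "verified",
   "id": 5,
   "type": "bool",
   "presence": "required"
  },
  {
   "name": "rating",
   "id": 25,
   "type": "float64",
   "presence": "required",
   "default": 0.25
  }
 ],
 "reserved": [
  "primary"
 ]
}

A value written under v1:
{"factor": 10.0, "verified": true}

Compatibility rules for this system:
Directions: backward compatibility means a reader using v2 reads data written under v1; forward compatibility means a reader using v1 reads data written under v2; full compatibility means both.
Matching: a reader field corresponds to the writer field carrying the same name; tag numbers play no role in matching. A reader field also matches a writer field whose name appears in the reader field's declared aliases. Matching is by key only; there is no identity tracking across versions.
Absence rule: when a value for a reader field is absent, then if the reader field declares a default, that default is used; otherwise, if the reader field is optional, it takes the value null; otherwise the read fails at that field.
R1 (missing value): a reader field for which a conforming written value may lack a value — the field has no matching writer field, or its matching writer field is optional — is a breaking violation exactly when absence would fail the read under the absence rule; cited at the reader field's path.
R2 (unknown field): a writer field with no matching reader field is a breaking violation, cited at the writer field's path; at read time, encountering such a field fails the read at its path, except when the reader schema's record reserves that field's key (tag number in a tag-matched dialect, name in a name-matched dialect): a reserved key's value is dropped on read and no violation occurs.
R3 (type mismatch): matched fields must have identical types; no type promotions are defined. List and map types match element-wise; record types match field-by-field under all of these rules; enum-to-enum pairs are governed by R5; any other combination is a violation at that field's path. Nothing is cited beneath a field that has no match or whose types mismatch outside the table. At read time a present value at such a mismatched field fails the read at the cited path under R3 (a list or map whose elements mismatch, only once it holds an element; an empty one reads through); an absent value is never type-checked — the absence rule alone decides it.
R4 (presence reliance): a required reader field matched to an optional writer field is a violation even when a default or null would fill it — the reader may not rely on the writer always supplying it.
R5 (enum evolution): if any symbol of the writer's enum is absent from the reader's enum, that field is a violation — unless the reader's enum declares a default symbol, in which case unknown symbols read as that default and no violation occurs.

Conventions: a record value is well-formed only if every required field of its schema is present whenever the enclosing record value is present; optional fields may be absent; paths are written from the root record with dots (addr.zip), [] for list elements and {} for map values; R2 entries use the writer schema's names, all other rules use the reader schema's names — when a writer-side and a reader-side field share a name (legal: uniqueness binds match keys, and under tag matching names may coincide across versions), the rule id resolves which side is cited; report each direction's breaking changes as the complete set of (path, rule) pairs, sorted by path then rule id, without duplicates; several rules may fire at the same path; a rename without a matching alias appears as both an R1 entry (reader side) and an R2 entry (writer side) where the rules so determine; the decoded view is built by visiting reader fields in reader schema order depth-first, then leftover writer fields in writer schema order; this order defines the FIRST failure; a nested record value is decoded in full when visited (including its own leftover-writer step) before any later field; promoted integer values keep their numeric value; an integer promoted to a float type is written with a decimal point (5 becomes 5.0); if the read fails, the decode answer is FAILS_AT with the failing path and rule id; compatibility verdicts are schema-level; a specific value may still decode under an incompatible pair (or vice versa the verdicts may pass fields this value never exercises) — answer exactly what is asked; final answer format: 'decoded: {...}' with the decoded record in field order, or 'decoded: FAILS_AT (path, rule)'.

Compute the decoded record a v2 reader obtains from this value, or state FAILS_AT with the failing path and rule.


decoded: {"kind": null, "meta": null, "factor": 10.0, "verified": true, "rating": 0.25}

each type pair in Ticket: writer, then reader
decode (reader v2):
  kind := null (not supplied -> null)
  meta := null (not supplied -> null)
  factor := 10.0
  verified := true
  rating := 0.25 (no value, default fills)
  => decoded: {"kind": null, "meta": null, "factor": 10.0, "verified": true, "rating": 0.25}
ruling out the remaining Ticket differences:
  field score in record Audit: tag 2 changed to 7 -> triggers nothing under the printed rules; the Ticket answer is the same either way
  added field active to record Audit: required bool, tag 11, default false (in v2 it sits last) -> changes Ticket's schema-level verdicts only — the decode of this value is the same
  added field zip to record Audit: optional int32, tag 21 (in v2 it sits immediately before height) -> changes Ticket's schema-level verdicts only — the decode of this value is the same


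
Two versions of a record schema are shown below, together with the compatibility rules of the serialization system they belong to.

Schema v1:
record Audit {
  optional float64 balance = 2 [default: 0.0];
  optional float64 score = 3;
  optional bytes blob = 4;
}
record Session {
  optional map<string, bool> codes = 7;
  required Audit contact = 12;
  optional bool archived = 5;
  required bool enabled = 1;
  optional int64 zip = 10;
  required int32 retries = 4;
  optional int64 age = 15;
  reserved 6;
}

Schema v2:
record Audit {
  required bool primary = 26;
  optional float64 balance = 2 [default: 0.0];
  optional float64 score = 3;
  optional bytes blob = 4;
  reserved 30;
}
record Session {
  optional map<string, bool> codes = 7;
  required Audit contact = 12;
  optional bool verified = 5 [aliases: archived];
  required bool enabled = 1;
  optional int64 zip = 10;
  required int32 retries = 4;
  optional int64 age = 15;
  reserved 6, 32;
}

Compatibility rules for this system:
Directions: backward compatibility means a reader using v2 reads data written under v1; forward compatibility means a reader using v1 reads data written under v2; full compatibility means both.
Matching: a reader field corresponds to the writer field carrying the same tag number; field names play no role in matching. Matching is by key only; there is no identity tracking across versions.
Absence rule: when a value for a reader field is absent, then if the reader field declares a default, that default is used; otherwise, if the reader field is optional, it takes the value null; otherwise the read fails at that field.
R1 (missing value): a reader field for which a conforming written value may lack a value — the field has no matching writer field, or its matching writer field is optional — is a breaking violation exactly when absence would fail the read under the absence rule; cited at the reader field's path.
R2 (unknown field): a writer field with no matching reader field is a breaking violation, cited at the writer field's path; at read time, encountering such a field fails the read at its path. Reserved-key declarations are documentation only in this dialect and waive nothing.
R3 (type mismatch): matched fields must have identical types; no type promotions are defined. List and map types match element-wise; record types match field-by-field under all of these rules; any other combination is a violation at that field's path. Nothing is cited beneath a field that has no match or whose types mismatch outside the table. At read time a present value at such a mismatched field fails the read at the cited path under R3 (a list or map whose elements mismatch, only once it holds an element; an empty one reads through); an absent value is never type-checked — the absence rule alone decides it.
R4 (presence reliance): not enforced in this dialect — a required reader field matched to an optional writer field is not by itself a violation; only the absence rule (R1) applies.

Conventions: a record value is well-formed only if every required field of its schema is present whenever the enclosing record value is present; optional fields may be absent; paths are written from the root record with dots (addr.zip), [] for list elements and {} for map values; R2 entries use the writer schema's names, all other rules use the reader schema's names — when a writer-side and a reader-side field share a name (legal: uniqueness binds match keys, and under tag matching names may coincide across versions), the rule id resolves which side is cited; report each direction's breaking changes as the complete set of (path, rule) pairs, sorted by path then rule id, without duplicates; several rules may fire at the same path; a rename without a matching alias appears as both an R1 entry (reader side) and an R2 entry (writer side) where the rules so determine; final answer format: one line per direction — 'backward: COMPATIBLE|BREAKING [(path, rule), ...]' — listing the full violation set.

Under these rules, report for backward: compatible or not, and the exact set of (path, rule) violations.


in Session below, arrows point writer -> reader
backward pass over Session, reader schema v2, writer schema v1:
  codes: map<string, bool> -> map<string, bool>, writer optional; from codes
  contact: Audit -> Audit, writer required; from contact
  verified: bool -> bool, writer optional; from archived
  enabled: bool -> bool, writer required; from enabled
  zip: int64 -> int64, writer optional; from zip
  retries: int32 -> int32, writer required; from retries
  age: int64 -> int64, writer optional; from age
  no writer field matches reader contact.primary
  contact.balance: float64 -> float64, writer optional; from contact.balance
  contact.score: float64 -> float64, writer optional; from contact.score
  contact.blob: bytes -> bytes, writer optional; from contact.blob
  violation R1 at contact.primary
  => backward: BREAKING (1)
checking off the Session differences that do not matter here:
  renamed field archived to verified in record Session (alias archived declared on the renamed field) -> no rule fires on it in Session's dialect; the asked verdict holds

backward: BREAKING [(contact.primary, R1)]


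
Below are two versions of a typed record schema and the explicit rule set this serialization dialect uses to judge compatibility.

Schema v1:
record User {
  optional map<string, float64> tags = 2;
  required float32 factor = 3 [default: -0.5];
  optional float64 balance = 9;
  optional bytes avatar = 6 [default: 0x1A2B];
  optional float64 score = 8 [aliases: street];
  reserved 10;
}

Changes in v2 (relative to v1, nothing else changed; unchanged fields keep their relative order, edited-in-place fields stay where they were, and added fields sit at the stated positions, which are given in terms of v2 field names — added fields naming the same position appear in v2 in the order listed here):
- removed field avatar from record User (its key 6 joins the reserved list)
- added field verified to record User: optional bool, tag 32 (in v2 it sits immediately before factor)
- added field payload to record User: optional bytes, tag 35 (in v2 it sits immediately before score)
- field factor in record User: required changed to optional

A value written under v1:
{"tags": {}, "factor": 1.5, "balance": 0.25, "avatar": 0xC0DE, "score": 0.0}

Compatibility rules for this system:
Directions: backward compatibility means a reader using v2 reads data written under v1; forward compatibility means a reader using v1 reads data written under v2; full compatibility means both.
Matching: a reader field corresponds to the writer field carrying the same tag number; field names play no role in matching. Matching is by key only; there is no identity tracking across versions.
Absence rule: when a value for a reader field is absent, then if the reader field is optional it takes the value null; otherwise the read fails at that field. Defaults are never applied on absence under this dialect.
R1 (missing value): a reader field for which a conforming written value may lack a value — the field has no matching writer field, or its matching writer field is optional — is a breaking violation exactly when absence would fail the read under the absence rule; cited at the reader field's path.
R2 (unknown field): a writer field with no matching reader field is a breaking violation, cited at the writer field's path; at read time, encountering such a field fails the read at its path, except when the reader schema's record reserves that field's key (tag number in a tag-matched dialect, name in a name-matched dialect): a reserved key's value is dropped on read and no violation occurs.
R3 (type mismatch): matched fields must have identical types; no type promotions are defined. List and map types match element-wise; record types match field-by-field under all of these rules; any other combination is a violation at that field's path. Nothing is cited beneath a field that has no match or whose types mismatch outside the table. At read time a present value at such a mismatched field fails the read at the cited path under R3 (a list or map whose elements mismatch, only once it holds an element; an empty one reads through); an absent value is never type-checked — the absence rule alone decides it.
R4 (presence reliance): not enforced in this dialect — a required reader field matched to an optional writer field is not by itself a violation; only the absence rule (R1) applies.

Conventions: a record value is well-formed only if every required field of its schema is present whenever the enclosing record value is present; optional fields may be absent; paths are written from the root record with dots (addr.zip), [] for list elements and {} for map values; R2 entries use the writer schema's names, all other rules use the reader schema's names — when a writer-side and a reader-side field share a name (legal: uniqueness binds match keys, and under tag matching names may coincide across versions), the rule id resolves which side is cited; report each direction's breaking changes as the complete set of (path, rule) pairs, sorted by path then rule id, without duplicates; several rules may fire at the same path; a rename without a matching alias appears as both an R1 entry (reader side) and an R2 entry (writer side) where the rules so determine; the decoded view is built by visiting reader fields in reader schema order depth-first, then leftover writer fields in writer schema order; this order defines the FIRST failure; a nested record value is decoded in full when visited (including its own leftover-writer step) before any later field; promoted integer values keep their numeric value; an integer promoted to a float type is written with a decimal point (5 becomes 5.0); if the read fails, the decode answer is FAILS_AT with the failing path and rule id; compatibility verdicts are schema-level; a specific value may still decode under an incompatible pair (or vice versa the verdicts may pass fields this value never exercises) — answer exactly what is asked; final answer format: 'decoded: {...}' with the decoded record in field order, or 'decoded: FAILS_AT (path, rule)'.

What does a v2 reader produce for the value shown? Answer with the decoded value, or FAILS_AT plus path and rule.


decoded: {"tags": {}, "verified": null, "factor": 1.5, "balance": 0.25, "payload": null, "score": 0.0}

the writer's type comes first in each User pair
decode (reader v2):
  tags := {}
  verified := null (absent, optional -> null)
  factor := 1.5
  balance := 0.25
  payload := null (absent, optional -> null)
  score := 0.0
  writer avatar: reserved -> dropped
  => decoded: {"tags": {}, "verified": null, "factor": 1.5, "balance": 0.25, "payload": null, "score": 0.0}
the rest of the User diff is inert for this question:
  field factor in record User: required changed to optional -> matters for User compatibility verdicts, not for this value's decode


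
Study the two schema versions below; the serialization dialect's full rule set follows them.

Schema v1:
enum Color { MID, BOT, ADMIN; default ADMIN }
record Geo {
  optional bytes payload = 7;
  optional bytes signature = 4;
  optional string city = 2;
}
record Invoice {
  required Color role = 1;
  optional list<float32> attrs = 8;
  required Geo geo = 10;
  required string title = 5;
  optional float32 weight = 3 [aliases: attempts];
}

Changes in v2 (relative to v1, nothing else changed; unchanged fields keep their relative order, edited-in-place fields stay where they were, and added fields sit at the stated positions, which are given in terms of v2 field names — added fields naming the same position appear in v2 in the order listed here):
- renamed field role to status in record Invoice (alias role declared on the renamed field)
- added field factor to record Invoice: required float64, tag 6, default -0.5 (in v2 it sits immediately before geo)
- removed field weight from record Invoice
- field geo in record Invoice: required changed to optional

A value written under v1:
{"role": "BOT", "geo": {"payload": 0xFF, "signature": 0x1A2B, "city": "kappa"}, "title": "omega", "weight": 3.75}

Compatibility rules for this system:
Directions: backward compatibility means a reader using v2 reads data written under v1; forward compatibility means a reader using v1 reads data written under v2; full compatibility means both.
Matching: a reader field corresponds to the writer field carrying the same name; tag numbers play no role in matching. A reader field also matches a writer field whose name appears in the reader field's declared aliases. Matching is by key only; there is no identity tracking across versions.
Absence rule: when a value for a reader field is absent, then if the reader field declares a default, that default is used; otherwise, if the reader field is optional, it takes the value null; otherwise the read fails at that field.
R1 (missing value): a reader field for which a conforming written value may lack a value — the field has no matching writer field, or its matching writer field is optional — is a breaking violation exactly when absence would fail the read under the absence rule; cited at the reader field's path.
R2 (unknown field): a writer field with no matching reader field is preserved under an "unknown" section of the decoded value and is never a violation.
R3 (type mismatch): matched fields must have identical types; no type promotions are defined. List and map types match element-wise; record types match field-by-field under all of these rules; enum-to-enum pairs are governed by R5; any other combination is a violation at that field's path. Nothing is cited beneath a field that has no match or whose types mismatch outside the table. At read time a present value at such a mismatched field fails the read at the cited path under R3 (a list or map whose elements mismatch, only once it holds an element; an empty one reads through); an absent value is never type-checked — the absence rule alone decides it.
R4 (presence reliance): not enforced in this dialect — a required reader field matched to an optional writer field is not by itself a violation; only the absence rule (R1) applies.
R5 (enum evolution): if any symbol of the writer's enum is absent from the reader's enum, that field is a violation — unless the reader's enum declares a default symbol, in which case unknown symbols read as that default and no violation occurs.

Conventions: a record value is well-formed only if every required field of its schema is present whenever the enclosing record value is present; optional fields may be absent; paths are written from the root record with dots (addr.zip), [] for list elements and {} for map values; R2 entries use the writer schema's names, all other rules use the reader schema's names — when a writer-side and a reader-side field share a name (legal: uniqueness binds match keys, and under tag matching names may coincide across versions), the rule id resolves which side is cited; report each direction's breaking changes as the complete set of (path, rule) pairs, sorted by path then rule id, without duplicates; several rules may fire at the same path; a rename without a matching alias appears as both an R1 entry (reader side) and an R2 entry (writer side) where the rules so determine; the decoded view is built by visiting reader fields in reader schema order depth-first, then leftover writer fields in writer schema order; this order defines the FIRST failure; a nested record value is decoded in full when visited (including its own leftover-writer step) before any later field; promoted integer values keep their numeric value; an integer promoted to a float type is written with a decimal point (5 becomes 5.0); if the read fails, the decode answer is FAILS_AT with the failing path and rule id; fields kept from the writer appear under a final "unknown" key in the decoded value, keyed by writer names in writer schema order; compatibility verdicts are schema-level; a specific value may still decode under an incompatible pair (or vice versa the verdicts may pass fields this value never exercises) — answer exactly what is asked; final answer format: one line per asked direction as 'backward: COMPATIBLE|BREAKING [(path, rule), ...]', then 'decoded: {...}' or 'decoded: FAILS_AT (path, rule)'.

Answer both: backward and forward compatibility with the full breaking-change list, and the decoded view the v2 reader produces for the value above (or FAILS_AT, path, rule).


arrows below run writer -> reader for Invoice
backward for Invoice (reader v2, writer v1):
  writer required, Color -> Color: reader status maps from writer role
  writer optional, list<float32> -> list<float32>: reader attrs maps from writer attrs
  factor: no writer match
  writer required, Geo -> Geo: reader geo maps from writer geo
  writer required, string -> string: reader title maps from writer title
  leftover writer field: weight
  writer optional, bytes -> bytes: reader geo.payload maps from writer geo.payload
  writer optional, bytes -> bytes: reader geo.signature maps from writer geo.signature
  writer optional, string -> string: reader geo.city maps from writer geo.city
  => no violations; backward on Invoice: COMPATIBLE
forward for Invoice (reader v1, writer v2):
  role: no writer match
  writer optional, list<float32> -> list<float32>: reader attrs maps from writer attrs
  writer optional, Geo -> Geo: reader geo maps from writer geo
  writer required, string -> string: reader title maps from writer title
  weight: no writer match
  leftover writer field: status
  leftover writer field: factor
  writer optional, bytes -> bytes: reader geo.payload maps from writer geo.payload
  writer optional, bytes -> bytes: reader geo.signature maps from writer geo.signature
  writer optional, string -> string: reader geo.city maps from writer geo.city
  rule R1 violated at geo
  rule R1 violated at role
  => 2 violation(s): forward is BREAKING for Invoice
decode walk for Invoice under reader schema v2:
  status := "BOT" (from writer role)
  attrs := null (missing; optional => null)
  factor := -0.5 (missing; default applied)
  geo.payload := 0xFF
  geo.signature := 0x1A2B
  geo.city := "kappa"
  title := "omega"
  writer weight: kept under "unknown"
  => decoded: {"status": "BOT", "attrs": null, "factor": -0.5, "geo": {"payload": 0xFF, "signature": 0x1A2B, "city": "kappa"}, "title": "omega", "unknown": {"weight": 3.75}}

backward: COMPATIBLE []; forward: BREAKING [(geo, R1), (role, R1)]; decoded: {"status": "BOT", "attrs": null, "factor": -0.5, "geo": {"payload": 0xFF, "signature": 0x1A2B, "city": "kappa"}, "title": "omega", "unknown": {"weight": 3.75}}


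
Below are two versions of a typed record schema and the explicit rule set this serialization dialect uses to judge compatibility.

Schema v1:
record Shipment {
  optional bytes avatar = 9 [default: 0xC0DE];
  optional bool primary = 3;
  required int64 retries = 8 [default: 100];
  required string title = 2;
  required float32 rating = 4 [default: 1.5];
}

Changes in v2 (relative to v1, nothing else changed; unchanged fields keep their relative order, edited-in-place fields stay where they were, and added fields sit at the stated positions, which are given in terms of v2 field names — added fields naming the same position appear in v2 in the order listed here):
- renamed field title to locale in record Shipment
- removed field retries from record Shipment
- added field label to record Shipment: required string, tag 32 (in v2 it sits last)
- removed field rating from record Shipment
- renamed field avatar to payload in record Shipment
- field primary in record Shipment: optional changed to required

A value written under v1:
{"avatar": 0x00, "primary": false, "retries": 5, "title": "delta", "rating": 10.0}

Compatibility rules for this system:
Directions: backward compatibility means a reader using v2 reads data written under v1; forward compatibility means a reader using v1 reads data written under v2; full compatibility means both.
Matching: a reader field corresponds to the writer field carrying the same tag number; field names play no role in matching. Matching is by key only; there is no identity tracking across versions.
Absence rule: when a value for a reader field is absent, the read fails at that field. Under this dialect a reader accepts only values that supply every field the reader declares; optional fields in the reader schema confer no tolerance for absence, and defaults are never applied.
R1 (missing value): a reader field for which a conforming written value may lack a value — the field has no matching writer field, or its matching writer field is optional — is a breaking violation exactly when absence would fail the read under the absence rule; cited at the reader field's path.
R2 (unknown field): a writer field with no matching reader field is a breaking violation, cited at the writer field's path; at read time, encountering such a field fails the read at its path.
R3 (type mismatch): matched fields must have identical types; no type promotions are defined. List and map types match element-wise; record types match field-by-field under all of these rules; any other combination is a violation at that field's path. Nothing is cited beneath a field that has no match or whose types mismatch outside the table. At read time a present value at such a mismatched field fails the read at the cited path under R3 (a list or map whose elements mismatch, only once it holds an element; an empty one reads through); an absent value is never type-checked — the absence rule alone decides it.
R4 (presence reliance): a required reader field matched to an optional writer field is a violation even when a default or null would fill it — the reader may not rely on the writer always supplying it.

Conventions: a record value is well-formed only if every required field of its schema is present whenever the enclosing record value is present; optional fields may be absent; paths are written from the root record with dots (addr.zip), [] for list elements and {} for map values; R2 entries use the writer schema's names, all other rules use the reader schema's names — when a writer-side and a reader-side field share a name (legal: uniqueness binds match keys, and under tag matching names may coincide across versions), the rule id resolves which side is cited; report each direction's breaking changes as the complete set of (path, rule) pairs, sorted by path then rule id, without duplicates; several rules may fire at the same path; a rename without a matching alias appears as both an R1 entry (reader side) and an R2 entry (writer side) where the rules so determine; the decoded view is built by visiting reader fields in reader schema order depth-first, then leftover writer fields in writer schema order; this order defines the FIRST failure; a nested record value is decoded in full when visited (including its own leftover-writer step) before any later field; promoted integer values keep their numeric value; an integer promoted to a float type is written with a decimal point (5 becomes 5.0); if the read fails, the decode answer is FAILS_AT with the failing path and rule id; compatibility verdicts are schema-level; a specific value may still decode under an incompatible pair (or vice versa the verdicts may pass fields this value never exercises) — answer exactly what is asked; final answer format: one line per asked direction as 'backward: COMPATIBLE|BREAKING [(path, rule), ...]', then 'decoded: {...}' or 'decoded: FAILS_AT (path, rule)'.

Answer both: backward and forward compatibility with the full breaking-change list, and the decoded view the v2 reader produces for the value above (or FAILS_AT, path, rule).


each type pair in Shipment: writer, then reader
backward pass over Shipment, reader schema v2, writer schema v1:
  payload: bytes -> bytes, writer optional; from avatar
  primary: bool -> bool, writer optional; from primary
  locale: string -> string, writer required; from title
  label has no writer counterpart
  leftover writer field: retries
  leftover writer field: rating
  violation R1 at label
  violation R1 at payload
  violation R1 at primary
  violation R4 at primary
  violation R2 at rating
  violation R2 at retries
  => 6 violation(s): backward is BREAKING for Shipment
forward pass over Shipment, reader schema v1, writer schema v2:
  avatar: bytes -> bytes, writer optional; from payload
  primary: bool -> bool, writer required; from primary
  retries has no writer counterpart
  title: string -> string, writer required; from locale
  rating has no writer counterpart
  leftover writer field: label
  violation R1 at avatar
  violation R2 at label
  violation R1 at rating
  violation R1 at retries
  => 4 violation(s): forward is BREAKING for Shipment
decode (reader v2):
  payload := 0x00 (from writer avatar)
  primary := false
  locale := "delta" (from writer title)
  read fails at label under R1 (no fill)
  => FAILS_AT (label, R1)

backward: BREAKING [(label, R1), (payload, R1), (primary, R1), (primary, R4), (rating, R2), (retries, R2)]; forward: BREAKING [(avatar, R1), (label, R2), (rating, R1), (retries, R1)]; decoded: FAILS_AT (label, R1)


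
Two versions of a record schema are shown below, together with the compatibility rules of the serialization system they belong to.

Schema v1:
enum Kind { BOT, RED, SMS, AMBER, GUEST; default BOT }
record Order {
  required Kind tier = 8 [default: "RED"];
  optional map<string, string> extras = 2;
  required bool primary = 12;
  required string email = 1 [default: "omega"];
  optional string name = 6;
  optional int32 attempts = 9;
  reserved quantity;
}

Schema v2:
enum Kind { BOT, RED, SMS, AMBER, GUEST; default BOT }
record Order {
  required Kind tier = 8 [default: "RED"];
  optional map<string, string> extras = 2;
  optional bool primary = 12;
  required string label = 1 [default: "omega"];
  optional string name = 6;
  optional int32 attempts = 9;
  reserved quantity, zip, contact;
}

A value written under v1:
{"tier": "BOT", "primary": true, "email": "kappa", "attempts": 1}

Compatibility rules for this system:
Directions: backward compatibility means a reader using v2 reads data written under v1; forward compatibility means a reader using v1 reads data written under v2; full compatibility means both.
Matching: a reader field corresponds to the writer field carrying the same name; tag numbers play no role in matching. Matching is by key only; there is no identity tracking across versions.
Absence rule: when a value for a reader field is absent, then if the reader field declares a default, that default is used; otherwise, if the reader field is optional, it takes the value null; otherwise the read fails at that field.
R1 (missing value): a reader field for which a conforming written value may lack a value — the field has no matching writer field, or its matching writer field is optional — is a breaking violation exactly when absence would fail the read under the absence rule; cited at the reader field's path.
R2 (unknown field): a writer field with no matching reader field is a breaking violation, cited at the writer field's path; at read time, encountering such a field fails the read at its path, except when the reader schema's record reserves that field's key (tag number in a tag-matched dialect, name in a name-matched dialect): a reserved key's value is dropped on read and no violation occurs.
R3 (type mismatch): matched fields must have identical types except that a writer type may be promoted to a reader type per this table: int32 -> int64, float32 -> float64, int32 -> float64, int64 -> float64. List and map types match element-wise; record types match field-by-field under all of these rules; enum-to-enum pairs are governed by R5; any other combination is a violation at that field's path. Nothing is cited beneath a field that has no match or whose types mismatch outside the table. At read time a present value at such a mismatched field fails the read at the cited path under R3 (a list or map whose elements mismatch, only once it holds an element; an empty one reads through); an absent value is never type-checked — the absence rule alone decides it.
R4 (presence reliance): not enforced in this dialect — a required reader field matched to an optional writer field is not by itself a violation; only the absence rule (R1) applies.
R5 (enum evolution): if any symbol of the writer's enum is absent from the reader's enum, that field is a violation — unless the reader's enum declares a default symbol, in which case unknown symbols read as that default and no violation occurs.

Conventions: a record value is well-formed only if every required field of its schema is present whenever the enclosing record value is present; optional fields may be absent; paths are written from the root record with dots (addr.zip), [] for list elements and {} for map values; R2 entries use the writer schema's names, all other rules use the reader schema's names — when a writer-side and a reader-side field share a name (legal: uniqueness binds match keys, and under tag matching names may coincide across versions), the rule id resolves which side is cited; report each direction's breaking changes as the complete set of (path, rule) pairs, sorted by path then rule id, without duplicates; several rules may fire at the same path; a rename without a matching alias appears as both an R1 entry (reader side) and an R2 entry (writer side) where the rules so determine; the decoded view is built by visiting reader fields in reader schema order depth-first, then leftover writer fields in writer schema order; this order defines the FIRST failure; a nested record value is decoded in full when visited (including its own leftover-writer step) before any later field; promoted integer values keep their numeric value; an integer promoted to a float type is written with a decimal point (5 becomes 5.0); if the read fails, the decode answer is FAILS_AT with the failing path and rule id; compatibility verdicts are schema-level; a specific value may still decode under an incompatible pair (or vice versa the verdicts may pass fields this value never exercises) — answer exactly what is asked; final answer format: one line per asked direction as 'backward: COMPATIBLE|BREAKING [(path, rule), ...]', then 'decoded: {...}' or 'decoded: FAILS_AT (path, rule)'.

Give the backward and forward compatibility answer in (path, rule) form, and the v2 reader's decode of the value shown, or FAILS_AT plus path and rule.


backward: BREAKING [(email, R2)]; forward: BREAKING [(label, R2), (primary, R1)]; decoded: FAILS_AT (email, R2)

arrows below run writer -> reader for Order
backward analysis of Order with v2 as reader and v1 as writer:
  writer required, Kind -> Kind: reader tier maps from writer tier
  writer optional, map<string, string> -> map<string, string>: reader extras maps from writer extras
  writer required, bool -> bool: reader primary maps from writer primary
  no writer field matches reader label
  writer optional, string -> string: reader name maps from writer name
  writer optional, int32 -> int32: reader attempts maps from writer attempts
  leftover writer field: email
  rule R2 violated at email
  => 1 violation(s): backward is BREAKING for Order
forward analysis of Order with v1 as reader and v2 as writer:
  writer required, Kind -> Kind: reader tier maps from writer tier
  writer optional, map<string, string> -> map<string, string>: reader extras maps from writer extras
  writer optional, bool -> bool: reader primary maps from writer primary
  no writer field matches reader email
  writer optional, string -> string: reader name maps from writer name
  writer optional, int32 -> int32: reader attempts maps from writer attempts
  leftover writer field: label
  rule R2 violated at label
  rule R1 violated at primary
  => 2 violation(s): forward is BREAKING for Order
migrating the Order value to v2:
  tier := "BOT"
  extras := null (not supplied -> null)
  primary := true
  label := "omega" (no value, default fills)
  name := null (not supplied -> null)
  attempts := 1
  read fails at email under R2 (unknown field)
  => FAILS_AT (email, R2)
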